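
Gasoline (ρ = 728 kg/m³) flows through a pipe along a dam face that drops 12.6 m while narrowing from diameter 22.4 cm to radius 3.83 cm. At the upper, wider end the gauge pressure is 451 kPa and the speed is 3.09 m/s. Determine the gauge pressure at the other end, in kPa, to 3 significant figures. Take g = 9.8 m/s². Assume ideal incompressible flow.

By continuity, v₂ = v₁·A₁/A₂ = 3.09·(394/46.1) = 26.4 m/s.
Bernoulli: P₁ + ½ρv₁² + ρg h₁ = P₂ + ½ρv₂² + ρg h₂, so P₂ = P₁ + ½ρ(v₁² − v₂²) − ρg(h₂ − h₁).
P₂ = 451000 + ½·728·(3.09² − 26.4²) − 728·9.8·(−12.6) = 451000 + (-251000) − (-89900) = 290000 Pa.

P₂ = 290 kPa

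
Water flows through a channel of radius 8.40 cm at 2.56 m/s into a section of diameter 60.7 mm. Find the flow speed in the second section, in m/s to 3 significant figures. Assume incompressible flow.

By continuity, v₂ = v₁·A₁/A₂ = 2.56·(222/28.9) = 19.6 m/s.

19.6 m/s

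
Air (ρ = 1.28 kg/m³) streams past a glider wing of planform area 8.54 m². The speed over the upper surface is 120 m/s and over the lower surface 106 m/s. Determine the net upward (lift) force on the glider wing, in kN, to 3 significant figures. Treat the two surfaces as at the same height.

F ≈ 17.3 kN

With equal heights on the two surfaces, Bernoulli gives P_lower − P_upper = ½ρ(v_upper² − v_lower²).
ΔP = ½·1.28·(120² − 106²) = 2020 Pa.
Lift = ΔP · A = 2020 × 8.54 = 17300 N.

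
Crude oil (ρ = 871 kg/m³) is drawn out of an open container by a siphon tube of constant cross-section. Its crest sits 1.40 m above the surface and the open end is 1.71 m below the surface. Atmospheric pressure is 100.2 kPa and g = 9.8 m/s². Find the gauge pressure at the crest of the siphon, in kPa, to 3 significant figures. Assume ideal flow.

-26.5 kPa

The outlet speed comes from Torricelli: v = √(2g·1.71) = 5.79 m/s.
Continuity keeps v the same throughout the tube; from surface to crest, P_atm + 0 = P_top + ½ρv² + ρg·h_top.
P_top = 100200 − ½·871·5.79² − 871·9.8·1.40 = 73700 Pa. So P_gauge = P_top − P_atm = -26500 Pa.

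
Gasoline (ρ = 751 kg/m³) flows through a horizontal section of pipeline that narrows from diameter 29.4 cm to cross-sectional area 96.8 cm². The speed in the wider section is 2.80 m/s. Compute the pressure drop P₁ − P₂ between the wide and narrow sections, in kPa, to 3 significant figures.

ΔP ≈ 142 kPa

Mass conservation (A₁v₁ = A₂v₂) gives v₂ = 2.80 × 679/96.8 = 19.6 m/s.
With no height change, Bernoulli's equation is P₁ + ½ρv₁² = P₂ + ½ρv₂².
P₁ − P₂ = ½·751·(19.6² − 2.80²) = ½·751·378 = 142000 Pa.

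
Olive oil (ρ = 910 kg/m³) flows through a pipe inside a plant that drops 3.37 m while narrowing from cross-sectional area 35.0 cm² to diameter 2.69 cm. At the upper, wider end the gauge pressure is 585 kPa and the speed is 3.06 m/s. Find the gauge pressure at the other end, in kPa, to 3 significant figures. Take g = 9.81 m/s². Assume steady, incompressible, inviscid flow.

Continuity gives A₁v₁ = A₂v₂, so v₂ = (35.0 cm²)/(5.68 cm²) × 3.06 m/s = 18.8 m/s.
Applying Bernoulli between the two ends and solving for P₂: P₂ = P₁ + ½ρ(v₁² − v₂²) − ρgΔh.
P₂ = 585000 + ½·910·(3.06² − 18.8²) − 910·9.81·(−3.37) = 585000 + (-157000) − (-30100) = 458000 Pa.

P₂ = 458 kPa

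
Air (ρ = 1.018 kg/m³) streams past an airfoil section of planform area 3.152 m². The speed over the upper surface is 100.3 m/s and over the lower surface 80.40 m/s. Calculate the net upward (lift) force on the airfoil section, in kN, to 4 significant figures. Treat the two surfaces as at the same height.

F = 5.769 kN

From P + ½ρv² = const at equal height, P_low − P_up = ½ρ(v_up² − v_low²).
ΔP = ½·1.018·(100.3² − 80.40²) = 1830 Pa.
Lift = ΔP · A = 1830 × 3.152 = 5769 N.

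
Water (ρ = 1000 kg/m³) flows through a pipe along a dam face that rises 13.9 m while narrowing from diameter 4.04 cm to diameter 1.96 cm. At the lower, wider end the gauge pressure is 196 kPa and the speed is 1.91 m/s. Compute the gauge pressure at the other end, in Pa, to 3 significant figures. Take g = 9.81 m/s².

P₂ ≈ 28500 Pa

By continuity, v₂ = v₁·A₁/A₂ = 1.91·(12.8/3.02) = 8.11 m/s.
Applying Bernoulli between the two ends and solving for P₂: P₂ = P₁ + ½ρ(v₁² − v₂²) − ρgΔh.
P₂ = 196000 + ½·1000·(1.91² − 8.11²) − 1000·9.81·(+13.9) = 196000 + (-31100) − (136000) = 28500 Pa.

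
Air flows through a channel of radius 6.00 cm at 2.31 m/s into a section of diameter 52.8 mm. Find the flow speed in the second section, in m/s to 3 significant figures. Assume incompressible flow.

11.9 m/s

Continuity gives A₁v₁ = A₂v₂, so v₂ = (113 cm²)/(21.9 cm²) × 2.31 m/s = 11.9 m/s.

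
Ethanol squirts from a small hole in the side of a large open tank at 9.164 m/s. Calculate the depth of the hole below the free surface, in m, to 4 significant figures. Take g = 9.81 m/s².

Torricelli: v = √(2gh), so h = v²/(2g).
h = 9.164²/(2·9.81) = 83.98/19.62 = 4.280 m.

4.280 m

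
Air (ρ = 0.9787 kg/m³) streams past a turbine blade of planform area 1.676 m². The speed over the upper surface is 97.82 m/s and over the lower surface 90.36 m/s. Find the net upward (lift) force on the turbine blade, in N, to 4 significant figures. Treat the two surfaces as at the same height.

The faster flow above has the lower pressure; Bernoulli (same height) gives ΔP = ½ρ(v_up² − v_low²).
ΔP = ½·0.9787·(97.82² − 90.36²) = 687.0 Pa.
Lift = ΔP · A = 687.0 × 1.676 = 1151 N.

F = 1151 N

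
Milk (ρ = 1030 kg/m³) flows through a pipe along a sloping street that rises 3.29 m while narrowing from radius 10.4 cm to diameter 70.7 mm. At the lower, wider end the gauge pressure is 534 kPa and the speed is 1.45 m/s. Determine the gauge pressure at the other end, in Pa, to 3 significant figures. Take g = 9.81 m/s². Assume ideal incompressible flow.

P₂ ≈ 421000 Pa

By continuity, v₂ = v₁·A₁/A₂ = 1.45·(340/39.3) = 12.6 m/s.
Bernoulli: P₁ + ½ρv₁² + ρg h₁ = P₂ + ½ρv₂² + ρg h₂, so P₂ = P₁ + ½ρ(v₁² − v₂²) − ρg(h₂ − h₁).
P₂ = 534000 + ½·1030·(1.45² − 12.6²) − 1030·9.81·(+3.29) = 534000 + (-80000) − (33200) = 421000 Pa.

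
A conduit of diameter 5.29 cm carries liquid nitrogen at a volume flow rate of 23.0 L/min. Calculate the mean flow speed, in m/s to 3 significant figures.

v ≈ 0.174 m/s

Q = 23.0 L/min = 0.000383 m³/s.
v = Q/A = 0.000383 / 0.00220 = 0.174 m/s.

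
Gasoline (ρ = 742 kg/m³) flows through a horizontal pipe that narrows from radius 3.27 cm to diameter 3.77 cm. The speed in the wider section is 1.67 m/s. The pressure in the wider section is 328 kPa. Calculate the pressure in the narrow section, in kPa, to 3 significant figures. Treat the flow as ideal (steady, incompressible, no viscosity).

P₂ = 320 kPa

Mass conservation (A₁v₁ = A₂v₂) gives v₂ = 1.67 × 33.6/11.2 = 5.03 m/s.
Bernoulli (h₁ = h₂): P₁ − P₂ = ½ρ(v₂² − v₁²).
P₂ = P₁ − ½ρ(v₂² − v₁²) = 328000 − ½·742·(5.03² − 1.67²) = 328000 − 8340 = 320000 Pa.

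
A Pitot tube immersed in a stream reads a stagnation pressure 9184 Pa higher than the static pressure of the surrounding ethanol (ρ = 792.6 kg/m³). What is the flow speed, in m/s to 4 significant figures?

4.814 m/s

The dynamic pressure equals the rise in static pressure at the stagnation point: ΔP = ½ρv².
v = √(2ΔP/ρ) = √(2·9184/792.6) = 4.814 m/s.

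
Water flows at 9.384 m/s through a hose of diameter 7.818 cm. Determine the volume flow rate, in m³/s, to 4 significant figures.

Q = A·v = 0.004800 m² × 9.384 m/s = 0.04505 m³/s.

Q = 0.04505 m³/s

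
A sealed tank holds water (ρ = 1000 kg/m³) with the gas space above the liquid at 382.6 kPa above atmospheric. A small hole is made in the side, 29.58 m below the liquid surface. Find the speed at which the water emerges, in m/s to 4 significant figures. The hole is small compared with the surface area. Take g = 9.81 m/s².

Take point 1 at the surface (v₁ ≈ 0) and point 2 at the hole (at atmospheric pressure). Bernoulli: P₁ + ρg h = P_atm + ½ρv₂².
With P₁ − P_atm = 382600 Pa, v₂ = √(2gh + 2ΔP/ρ) = √(2·9.81·29.58 + 2·382600/1000) = 36.68 m/s.

v = 36.68 m/s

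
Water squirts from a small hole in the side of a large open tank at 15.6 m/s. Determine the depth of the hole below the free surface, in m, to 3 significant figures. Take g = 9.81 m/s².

12.4 m

For a small hole in a large open tank, ½v² = gh, giving h = v²/(2g).
h = 15.6²/(2·9.81) = 243/19.62 = 12.4 m.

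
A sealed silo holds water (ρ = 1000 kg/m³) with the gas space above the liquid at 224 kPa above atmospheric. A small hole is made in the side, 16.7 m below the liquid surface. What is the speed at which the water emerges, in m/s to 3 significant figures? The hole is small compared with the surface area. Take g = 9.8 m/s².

Take point 1 at the surface (v₁ ≈ 0) and point 2 at the hole (at atmospheric pressure). Bernoulli: P₁ + ρg h = P_atm + ½ρv₂².
With P₁ − P_atm = 224000 Pa, v₂ = √(2gh + 2ΔP/ρ) = √(2·9.8·16.7 + 2·224000/1000) = 27.8 m/s.

v = 27.8 m/s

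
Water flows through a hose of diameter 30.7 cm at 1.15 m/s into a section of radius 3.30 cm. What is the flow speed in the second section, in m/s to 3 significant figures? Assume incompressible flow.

The volume flow rate is constant, so v₂ = (A₁/A₂)v₁ = (740/34.2)·1.15 = 24.9 m/s.

v₂ ≈ 24.9 m/s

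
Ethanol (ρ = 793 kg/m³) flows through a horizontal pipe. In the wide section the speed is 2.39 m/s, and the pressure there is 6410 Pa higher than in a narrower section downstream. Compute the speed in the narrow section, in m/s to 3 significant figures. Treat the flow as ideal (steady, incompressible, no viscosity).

Horizontal Bernoulli: P₁ + ½ρv₁² = P₂ + ½ρv₂², so v₂² = v₁² + 2(P₁ − P₂)/ρ.
v₂ = √(2.39² + 2·6410/793) = √(5.71 + 16.2) = 4.68 m/s.

4.68 m/s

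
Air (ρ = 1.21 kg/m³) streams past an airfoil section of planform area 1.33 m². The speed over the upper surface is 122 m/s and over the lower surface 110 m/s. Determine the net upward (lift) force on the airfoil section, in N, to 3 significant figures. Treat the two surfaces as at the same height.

With equal heights on the two surfaces, Bernoulli gives P_lower − P_upper = ½ρ(v_upper² − v_lower²).
ΔP = ½·1.21·(122² − 110²) = 1680 Pa.
Lift = ΔP · A = 1680 × 1.33 = 2240 N.

F ≈ 2240 N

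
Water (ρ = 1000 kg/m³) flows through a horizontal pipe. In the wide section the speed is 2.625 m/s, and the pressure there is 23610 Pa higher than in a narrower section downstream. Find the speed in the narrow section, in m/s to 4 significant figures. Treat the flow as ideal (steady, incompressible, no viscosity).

With h₁ = h₂, rearranging Bernoulli gives v₂ = √(v₁² + 2ΔP/ρ).
v₂ = √(2.625² + 2·23610/1000) = √(6.891 + 47.22) = 7.356 m/s.

v₂ ≈ 7.356 m/s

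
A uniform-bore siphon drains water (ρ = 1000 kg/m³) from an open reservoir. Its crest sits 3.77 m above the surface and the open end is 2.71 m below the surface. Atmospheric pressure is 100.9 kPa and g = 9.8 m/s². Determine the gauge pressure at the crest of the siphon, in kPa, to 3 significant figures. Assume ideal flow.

P_gauge ≈ -63.5 kPa

Bernoulli surface→outlet gives ½v² = g·h_out, so v = √(2·9.8·2.71) = 7.29 m/s.
Continuity keeps v the same throughout the tube; from surface to crest, P_atm + 0 = P_top + ½ρv² + ρg·h_top.
P_top = 100900 − ½·1000·7.29² − 1000·9.8·3.77 = 37400 Pa. So P_gauge = P_top − P_atm = -63500 Pa.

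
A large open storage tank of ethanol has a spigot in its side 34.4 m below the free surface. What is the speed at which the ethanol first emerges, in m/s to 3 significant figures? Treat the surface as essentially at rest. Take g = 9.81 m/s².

v ≈ 26.0 m/s

The surface is effectively still and both ends are open, so ½v² = gh and v = √(2·9.81·34.4) = 26.0 m/s.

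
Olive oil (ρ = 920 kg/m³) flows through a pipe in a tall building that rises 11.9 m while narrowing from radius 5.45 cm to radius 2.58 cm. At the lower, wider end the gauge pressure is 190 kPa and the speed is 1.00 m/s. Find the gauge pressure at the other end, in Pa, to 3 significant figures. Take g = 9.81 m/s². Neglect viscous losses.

Mass conservation (A₁v₁ = A₂v₂) gives v₂ = 1.00 × 93.3/20.9 = 4.46 m/s.
Applying Bernoulli between the two ends and solving for P₂: P₂ = P₁ + ½ρ(v₁² − v₂²) − ρgΔh.
P₂ = 190000 + ½·920·(1.00² − 4.46²) − 920·9.81·(+11.9) = 190000 + (-8700) − (107000) = 73900 Pa.

73900 Pa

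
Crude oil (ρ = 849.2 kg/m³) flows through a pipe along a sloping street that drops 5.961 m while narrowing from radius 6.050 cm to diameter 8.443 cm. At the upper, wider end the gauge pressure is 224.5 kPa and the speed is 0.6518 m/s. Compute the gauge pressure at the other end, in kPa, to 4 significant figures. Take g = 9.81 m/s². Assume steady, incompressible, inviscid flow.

273.6 kPa

The volume flow rate is constant, so v₂ = (A₁/A₂)v₁ = (115.0/55.99)·0.6518 = 1.339 m/s.
Bernoulli: P₁ + ½ρv₁² + ρg h₁ = P₂ + ½ρv₂² + ρg h₂, so P₂ = P₁ + ½ρ(v₁² − v₂²) − ρg(h₂ − h₁).
P₂ = 224500 + ½·849.2·(0.6518² − 1.339²) − 849.2·9.81·(−5.961) = 224500 + (-580.6) − (-49660) = 273600 Pa.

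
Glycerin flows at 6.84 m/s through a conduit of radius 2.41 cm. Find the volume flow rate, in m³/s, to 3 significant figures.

Q = A·v = 0.00182 m² × 6.84 m/s = 0.0125 m³/s.

Q = 0.0125 m³/s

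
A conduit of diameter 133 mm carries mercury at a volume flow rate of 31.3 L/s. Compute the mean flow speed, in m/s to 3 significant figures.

2.25 m/s

Q = 31.3 L/s = 0.0313 m³/s.
v = Q/A = 0.0313 / 0.0139 = 2.25 m/s.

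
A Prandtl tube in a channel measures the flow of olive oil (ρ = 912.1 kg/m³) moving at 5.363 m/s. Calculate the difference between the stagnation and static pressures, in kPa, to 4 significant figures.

13.12 kPa

At the stagnation point the flow is brought to rest, so Bernoulli gives P_stag − P_static = ½ρv².
ΔP = ½·912.1·5.363² = 13120 Pa.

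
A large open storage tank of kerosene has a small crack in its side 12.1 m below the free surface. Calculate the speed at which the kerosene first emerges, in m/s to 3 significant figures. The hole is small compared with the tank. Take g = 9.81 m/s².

v = 15.4 m/s

With the surface at rest and both surface and jet at atmospheric pressure, Bernoulli gives ρg h = ½ρv², so v = √(2gh) = √(2·9.81·12.1) = 15.4 m/s.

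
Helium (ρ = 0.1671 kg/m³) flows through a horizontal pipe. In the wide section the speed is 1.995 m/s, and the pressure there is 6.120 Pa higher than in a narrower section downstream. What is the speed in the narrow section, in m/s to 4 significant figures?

v₂ ≈ 8.788 m/s

With h₁ = h₂, rearranging Bernoulli gives v₂ = √(v₁² + 2ΔP/ρ).
v₂ = √(1.995² + 2·6.120/0.1671) = √(3.980 + 73.25) = 8.788 m/s.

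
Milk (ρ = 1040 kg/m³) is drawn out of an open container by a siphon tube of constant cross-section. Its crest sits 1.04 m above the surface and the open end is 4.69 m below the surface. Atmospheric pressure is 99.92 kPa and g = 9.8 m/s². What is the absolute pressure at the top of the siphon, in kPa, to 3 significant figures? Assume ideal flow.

P_top ≈ 41.5 kPa

From the surface to the outlet (both open to atmosphere, surface at rest): v = √(2g·h_out) = √(2·9.8·4.69) = 9.59 m/s.
With constant cross-section the crest speed equals v; applying Bernoulli from the surface up to the crest, P_top = P_atm − ½ρv² − ρg·h_top.
P_top = 99920 − ½·1040·9.59² − 1040·9.8·1.04 = 41500 Pa.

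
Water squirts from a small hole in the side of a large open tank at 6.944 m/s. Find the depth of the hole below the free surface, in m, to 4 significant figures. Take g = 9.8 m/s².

h ≈ 2.460 m

Torricelli: v = √(2gh), so h = v²/(2g).
h = 6.944²/(2·9.8) = 48.22/19.60 = 2.460 m.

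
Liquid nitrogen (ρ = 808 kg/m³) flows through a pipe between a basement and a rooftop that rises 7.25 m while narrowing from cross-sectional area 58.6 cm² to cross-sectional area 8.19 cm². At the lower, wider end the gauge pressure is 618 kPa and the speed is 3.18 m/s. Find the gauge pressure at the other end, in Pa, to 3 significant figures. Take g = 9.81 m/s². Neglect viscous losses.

P₂ ≈ 355000 Pa

Mass conservation (A₁v₁ = A₂v₂) gives v₂ = 3.18 × 58.6/8.19 = 22.8 m/s.
Energy conservation along the streamline gives P₂ = P₁ − ½ρ(v₂² − v₁²) − ρg(h₂ − h₁).
P₂ = 618000 + ½·808·(3.18² − 22.8²) − 808·9.81·(+7.25) = 618000 + (-205000) − (57500) = 355000 Pa.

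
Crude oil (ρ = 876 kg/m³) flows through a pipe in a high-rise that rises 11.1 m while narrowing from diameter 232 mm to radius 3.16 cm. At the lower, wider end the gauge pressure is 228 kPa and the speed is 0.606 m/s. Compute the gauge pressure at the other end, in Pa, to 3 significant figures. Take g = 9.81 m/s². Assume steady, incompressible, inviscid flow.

The volume flow rate is constant, so v₂ = (A₁/A₂)v₁ = (423/31.4)·0.606 = 8.17 m/s.
Energy conservation along the streamline gives P₂ = P₁ − ½ρ(v₂² − v₁²) − ρg(h₂ − h₁).
P₂ = 228000 + ½·876·(0.606² − 8.17²) − 876·9.81·(+11.1) = 228000 + (-29000) − (95400) = 104000 Pa.

104000 Pa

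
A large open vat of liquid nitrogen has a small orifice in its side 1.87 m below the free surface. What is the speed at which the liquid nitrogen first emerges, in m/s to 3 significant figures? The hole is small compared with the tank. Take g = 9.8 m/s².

v = 6.05 m/s

The surface is effectively still and both ends are open, so ½v² = gh and v = √(2·9.8·1.87) = 6.05 m/s.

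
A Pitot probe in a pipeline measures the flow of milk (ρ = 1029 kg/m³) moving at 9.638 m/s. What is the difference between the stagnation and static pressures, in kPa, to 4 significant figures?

47.79 kPa

At the stagnation point the flow is brought to rest, so Bernoulli gives P_stag − P_static = ½ρv².
ΔP = ½·1029·9.638² = 47790 Pa.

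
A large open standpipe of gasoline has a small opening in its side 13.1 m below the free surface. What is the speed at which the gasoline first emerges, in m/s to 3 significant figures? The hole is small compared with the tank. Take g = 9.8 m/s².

16.0 m/s

With the surface at rest and both surface and jet at atmospheric pressure, Bernoulli gives ρg h = ½ρv², so v = √(2gh) = √(2·9.8·13.1) = 16.0 m/s.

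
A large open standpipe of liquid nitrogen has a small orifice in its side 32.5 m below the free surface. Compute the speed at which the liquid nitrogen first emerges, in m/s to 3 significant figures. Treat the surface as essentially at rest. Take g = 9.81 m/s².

The surface is effectively still and both ends are open, so ½v² = gh and v = √(2·9.81·32.5) = 25.3 m/s.

v ≈ 25.3 m/s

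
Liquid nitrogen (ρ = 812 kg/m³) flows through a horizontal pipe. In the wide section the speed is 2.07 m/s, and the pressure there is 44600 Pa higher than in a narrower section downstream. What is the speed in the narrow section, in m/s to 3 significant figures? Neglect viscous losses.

With h₁ = h₂, rearranging Bernoulli gives v₂ = √(v₁² + 2ΔP/ρ).
v₂ = √(2.07² + 2·44600/812) = √(4.28 + 110) = 10.7 m/s.

v₂ ≈ 10.7 m/s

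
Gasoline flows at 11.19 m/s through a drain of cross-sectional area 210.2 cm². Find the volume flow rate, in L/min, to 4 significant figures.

Q = A·v = 0.02102 m² × 11.19 m/s = 0.2352 m³/s.
Converting: 0.2352 m³/s × 60000 = 14110 L/min.

Q ≈ 14110 L/min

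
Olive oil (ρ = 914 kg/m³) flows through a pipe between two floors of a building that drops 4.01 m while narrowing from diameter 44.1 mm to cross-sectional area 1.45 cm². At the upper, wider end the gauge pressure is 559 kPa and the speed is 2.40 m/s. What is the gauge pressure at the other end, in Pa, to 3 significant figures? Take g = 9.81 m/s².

P₂ = 305000 Pa

The volume flow rate is constant, so v₂ = (A₁/A₂)v₁ = (15.3/1.45)·2.40 = 25.3 m/s.
Bernoulli: P₁ + ½ρv₁² + ρg h₁ = P₂ + ½ρv₂² + ρg h₂, so P₂ = P₁ + ½ρ(v₁² − v₂²) − ρg(h₂ − h₁).
P₂ = 559000 + ½·914·(2.40² − 25.3²) − 914·9.81·(−4.01) = 559000 + (-289000) − (-36000) = 305000 Pa.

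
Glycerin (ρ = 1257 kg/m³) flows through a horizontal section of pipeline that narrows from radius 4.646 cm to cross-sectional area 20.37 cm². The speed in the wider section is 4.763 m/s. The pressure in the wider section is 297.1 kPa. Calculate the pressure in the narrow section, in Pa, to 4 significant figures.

Mass conservation (A₁v₁ = A₂v₂) gives v₂ = 4.763 × 67.81/20.37 = 15.86 m/s.
Bernoulli (h₁ = h₂): P₁ − P₂ = ½ρ(v₂² − v₁²).
P₂ = P₁ − ½ρ(v₂² − v₁²) = 297100 − ½·1257·(15.86² − 4.763²) = 297100 − 143800 = 153300 Pa.

153300 Pa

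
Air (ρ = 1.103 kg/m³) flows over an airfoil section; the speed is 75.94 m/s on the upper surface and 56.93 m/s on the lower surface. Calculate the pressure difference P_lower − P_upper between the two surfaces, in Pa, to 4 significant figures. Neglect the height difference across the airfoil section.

ΔP = 1393 Pa

With negligible Δh, P + ½ρv² is constant, so P_low − P_up = ½ρ(v_up² − v_low²).
ΔP = ½·1.103·(75.94² − 56.93²) = 1393 Pa.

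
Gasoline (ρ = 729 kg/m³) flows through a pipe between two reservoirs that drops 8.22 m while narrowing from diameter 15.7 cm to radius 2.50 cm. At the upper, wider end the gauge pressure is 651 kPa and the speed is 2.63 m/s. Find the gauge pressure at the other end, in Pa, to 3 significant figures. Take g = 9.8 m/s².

P₂ ≈ 467000 Pa

Mass conservation (A₁v₁ = A₂v₂) gives v₂ = 2.63 × 194/19.6 = 25.9 m/s.
Bernoulli: P₁ + ½ρv₁² + ρg h₁ = P₂ + ½ρv₂² + ρg h₂, so P₂ = P₁ + ½ρ(v₁² − v₂²) − ρg(h₂ − h₁).
P₂ = 651000 + ½·729·(2.63² − 25.9²) − 729·9.8·(−8.22) = 651000 + (-243000) − (-58700) = 467000 Pa.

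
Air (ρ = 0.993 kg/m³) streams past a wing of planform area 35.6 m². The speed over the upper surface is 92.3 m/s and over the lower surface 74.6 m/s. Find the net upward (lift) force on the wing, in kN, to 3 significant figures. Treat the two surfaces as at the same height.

From P + ½ρv² = const at equal height, P_low − P_up = ½ρ(v_up² − v_low²).
ΔP = ½·0.993·(92.3² − 74.6²) = 1470 Pa.
Lift = ΔP · A = 1470 × 35.6 = 52200 N.

F = 52.2 kN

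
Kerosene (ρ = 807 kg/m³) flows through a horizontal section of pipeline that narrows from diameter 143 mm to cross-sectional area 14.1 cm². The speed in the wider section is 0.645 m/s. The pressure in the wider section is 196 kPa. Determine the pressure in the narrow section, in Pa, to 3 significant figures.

174000 Pa

Continuity gives A₁v₁ = A₂v₂, so v₂ = (161 cm²)/(14.1 cm²) × 0.645 m/s = 7.35 m/s.
The pipe is horizontal, so Bernoulli reduces to P₁ + ½ρv₁² = P₂ + ½ρv₂².
P₂ = P₁ − ½ρ(v₂² − v₁²) = 196000 − ½·807·(7.35² − 0.645²) = 196000 − 21600 = 174000 Pa.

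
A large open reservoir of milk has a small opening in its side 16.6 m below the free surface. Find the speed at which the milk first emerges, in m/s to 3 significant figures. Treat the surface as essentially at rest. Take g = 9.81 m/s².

Bernoulli from surface to hole (P equal, v_surface ≈ 0): v = √(2gh) = √(2×9.81×16.6) = 18.0 m/s.

v ≈ 18.0 m/s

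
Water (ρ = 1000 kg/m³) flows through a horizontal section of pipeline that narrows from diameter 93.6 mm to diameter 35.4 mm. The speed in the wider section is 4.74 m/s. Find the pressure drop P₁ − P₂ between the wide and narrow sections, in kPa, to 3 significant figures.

Continuity gives A₁v₁ = A₂v₂, so v₂ = (68.8 cm²)/(9.84 cm²) × 4.74 m/s = 33.1 m/s.
Along the horizontal streamline, P + ½ρv² is constant.
P₁ − P₂ = ½·1000·(33.1² − 4.74²) = ½·1000·1080 = 538000 Pa.

538 kPa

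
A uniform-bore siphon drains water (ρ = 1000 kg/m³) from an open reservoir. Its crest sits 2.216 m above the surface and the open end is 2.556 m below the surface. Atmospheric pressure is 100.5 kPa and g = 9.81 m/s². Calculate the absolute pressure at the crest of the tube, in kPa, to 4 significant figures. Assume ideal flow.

P_top ≈ 53.69 kPa

From the surface to the outlet (both open to atmosphere, surface at rest): v = √(2g·h_out) = √(2·9.81·2.556) = 7.082 m/s.
With constant cross-section the crest speed equals v; applying Bernoulli from the surface up to the crest, P_top = P_atm − ½ρv² − ρg·h_top.
P_top = 100500 − ½·1000·7.082² − 1000·9.81·2.216 = 53690 Pa.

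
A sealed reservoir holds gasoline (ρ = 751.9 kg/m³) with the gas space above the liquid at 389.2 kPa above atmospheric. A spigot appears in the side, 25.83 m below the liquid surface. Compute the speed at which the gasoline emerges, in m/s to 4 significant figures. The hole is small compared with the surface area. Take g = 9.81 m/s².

v ≈ 39.27 m/s

Take point 1 at the surface (v₁ ≈ 0) and point 2 at the hole (at atmospheric pressure). Bernoulli: P₁ + ρg h = P_atm + ½ρv₂².
With P₁ − P_atm = 389200 Pa, v₂ = √(2gh + 2ΔP/ρ) = √(2·9.81·25.83 + 2·389200/751.9) = 39.27 m/s.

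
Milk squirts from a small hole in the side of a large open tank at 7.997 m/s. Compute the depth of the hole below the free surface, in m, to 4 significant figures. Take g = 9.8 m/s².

3.263 m

Torricelli: v = √(2gh), so h = v²/(2g).
h = 7.997²/(2·9.8) = 63.95/19.60 = 3.263 m.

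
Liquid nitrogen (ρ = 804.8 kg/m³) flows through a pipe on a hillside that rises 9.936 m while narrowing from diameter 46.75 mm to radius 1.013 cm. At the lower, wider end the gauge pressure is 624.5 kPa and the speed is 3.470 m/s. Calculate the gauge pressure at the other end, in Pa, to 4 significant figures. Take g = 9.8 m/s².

Continuity gives A₁v₁ = A₂v₂, so v₂ = (17.17 cm²)/(3.224 cm²) × 3.470 m/s = 18.48 m/s.
Applying Bernoulli between the two ends and solving for P₂: P₂ = P₁ + ½ρ(v₁² − v₂²) − ρgΔh.
P₂ = 624500 + ½·804.8·(3.470² − 18.48²) − 804.8·9.8·(+9.936) = 624500 + (-132500) − (78370) = 413600 Pa.

P₂ ≈ 413600 Pa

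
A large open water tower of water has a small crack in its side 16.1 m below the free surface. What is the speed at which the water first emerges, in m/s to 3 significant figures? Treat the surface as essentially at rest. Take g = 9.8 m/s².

With the surface at rest and both surface and jet at atmospheric pressure, Bernoulli gives ρg h = ½ρv², so v = √(2gh) = √(2·9.8·16.1) = 17.8 m/s.

v ≈ 17.8 m/s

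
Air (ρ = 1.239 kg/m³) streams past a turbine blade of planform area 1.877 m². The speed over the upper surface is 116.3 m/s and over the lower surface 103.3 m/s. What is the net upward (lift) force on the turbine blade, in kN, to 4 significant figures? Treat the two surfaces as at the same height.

The faster flow above has the lower pressure; Bernoulli (same height) gives ΔP = ½ρ(v_up² − v_low²).
ΔP = ½·1.239·(116.3² − 103.3²) = 1769 Pa.
Lift = ΔP · A = 1769 × 1.877 = 3320 N.

F ≈ 3.320 kN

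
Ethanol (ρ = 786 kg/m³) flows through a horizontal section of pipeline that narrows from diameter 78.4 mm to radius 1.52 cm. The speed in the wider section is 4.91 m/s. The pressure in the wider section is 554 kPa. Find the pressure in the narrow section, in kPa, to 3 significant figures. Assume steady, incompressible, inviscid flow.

Continuity gives A₁v₁ = A₂v₂, so v₂ = (48.3 cm²)/(7.26 cm²) × 4.91 m/s = 32.7 m/s.
Along the horizontal streamline, P + ½ρv² is constant.
P₂ = P₁ − ½ρ(v₂² − v₁²) = 554000 − ½·786·(32.7² − 4.91²) = 554000 − 410000 = 144000 Pa.

P₂ = 144 kPa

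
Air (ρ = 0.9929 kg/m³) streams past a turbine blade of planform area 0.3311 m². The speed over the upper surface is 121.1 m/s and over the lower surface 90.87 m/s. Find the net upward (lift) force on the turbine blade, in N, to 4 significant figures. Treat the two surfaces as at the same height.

The faster flow above has the lower pressure; Bernoulli (same height) gives ΔP = ½ρ(v_up² − v_low²).
ΔP = ½·0.9929·(121.1² − 90.87²) = 3181 Pa.
Lift = ΔP · A = 3181 × 0.3311 = 1053 N.

F ≈ 1053 N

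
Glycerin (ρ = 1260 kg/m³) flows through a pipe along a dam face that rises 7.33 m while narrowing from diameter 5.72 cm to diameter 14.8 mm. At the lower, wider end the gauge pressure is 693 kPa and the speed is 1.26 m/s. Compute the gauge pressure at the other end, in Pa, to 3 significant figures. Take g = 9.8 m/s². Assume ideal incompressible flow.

Mass conservation (A₁v₁ = A₂v₂) gives v₂ = 1.26 × 25.7/1.72 = 18.8 m/s.
Energy conservation along the streamline gives P₂ = P₁ − ½ρ(v₂² − v₁²) − ρg(h₂ − h₁).
P₂ = 693000 + ½·1260·(1.26² − 18.8²) − 1260·9.8·(+7.33) = 693000 + (-222000) − (90500) = 380000 Pa.

P₂ = 380000 Pa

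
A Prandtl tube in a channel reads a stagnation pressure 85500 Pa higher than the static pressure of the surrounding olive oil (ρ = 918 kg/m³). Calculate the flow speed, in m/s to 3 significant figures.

v ≈ 13.6 m/s

Bernoulli between the free stream and the stagnation point: ½ρv² = P_stag − P_static.
v = √(2ΔP/ρ) = √(2·85500/918) = 13.6 m/s.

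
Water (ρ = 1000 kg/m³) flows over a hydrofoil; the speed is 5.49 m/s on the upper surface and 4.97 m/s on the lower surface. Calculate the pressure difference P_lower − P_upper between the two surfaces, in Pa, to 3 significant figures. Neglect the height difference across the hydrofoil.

ΔP ≈ 2720 Pa

With negligible Δh, P + ½ρv² is constant, so P_low − P_up = ½ρ(v_up² − v_low²).
ΔP = ½·1000·(5.49² − 4.97²) = 2720 Pa.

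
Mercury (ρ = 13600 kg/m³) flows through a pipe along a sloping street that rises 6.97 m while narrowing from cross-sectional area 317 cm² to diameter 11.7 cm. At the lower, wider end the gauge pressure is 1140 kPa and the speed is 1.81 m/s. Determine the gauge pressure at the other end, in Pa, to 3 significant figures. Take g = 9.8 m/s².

P₂ ≈ 39600 Pa

Continuity gives A₁v₁ = A₂v₂, so v₂ = (317 cm²)/(108 cm²) × 1.81 m/s = 5.34 m/s.
Applying Bernoulli between the two ends and solving for P₂: P₂ = P₁ + ½ρ(v₁² − v₂²) − ρgΔh.
P₂ = 1140000 + ½·13600·(1.81² − 5.34²) − 13600·9.8·(+6.97) = 1140000 + (-171000) − (929000) = 39600 Pa.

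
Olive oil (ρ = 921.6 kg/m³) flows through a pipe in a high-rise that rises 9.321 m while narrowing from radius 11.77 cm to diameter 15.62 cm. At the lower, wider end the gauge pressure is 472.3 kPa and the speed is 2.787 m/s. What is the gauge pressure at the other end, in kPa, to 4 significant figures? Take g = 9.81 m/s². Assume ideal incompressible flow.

P₂ ≈ 373.1 kPa

Mass conservation (A₁v₁ = A₂v₂) gives v₂ = 2.787 × 435.2/191.6 = 6.330 m/s.
Bernoulli: P₁ + ½ρv₁² + ρg h₁ = P₂ + ½ρv₂² + ρg h₂, so P₂ = P₁ + ½ρ(v₁² − v₂²) − ρg(h₂ − h₁).
P₂ = 472300 + ½·921.6·(2.787² − 6.330²) − 921.6·9.81·(+9.321) = 472300 + (-14880) − (84270) = 373100 Pa.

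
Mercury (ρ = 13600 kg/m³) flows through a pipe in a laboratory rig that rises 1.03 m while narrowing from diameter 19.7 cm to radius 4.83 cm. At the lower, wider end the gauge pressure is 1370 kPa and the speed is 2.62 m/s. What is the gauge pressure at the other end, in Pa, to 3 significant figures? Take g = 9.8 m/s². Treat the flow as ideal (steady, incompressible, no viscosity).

The volume flow rate is constant, so v₂ = (A₁/A₂)v₁ = (305/73.3)·2.62 = 10.9 m/s.
Bernoulli: P₁ + ½ρv₁² + ρg h₁ = P₂ + ½ρv₂² + ρg h₂, so P₂ = P₁ + ½ρ(v₁² − v₂²) − ρg(h₂ − h₁).
P₂ = 1370000 + ½·13600·(2.62² − 10.9²) − 13600·9.8·(+1.03) = 1370000 + (-761000) − (137000) = 472000 Pa.

P₂ ≈ 472000 Pa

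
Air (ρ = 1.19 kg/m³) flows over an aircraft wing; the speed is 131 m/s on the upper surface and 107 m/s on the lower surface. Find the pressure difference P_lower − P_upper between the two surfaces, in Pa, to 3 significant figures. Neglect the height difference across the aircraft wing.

3400 Pa

Bernoulli (same height): P_lower − P_upper = ½ρ(v_upper² − v_lower²).
ΔP = ½·1.19·(131² − 107²) = 3400 Pa.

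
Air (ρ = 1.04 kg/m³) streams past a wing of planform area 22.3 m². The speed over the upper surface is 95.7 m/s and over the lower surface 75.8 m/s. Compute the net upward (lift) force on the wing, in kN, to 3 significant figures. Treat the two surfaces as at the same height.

39.6 kN

The faster flow above has the lower pressure; Bernoulli (same height) gives ΔP = ½ρ(v_up² − v_low²).
ΔP = ½·1.04·(95.7² − 75.8²) = 1770 Pa.
Lift = ΔP · A = 1770 × 22.3 = 39600 N.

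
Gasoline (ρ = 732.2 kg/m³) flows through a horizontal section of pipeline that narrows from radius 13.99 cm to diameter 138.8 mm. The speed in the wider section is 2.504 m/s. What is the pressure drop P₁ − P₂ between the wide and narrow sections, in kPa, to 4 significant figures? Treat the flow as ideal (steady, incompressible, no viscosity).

Mass conservation (A₁v₁ = A₂v₂) gives v₂ = 2.504 × 614.9/151.3 = 10.18 m/s.
The pipe is horizontal, so Bernoulli reduces to P₁ + ½ρv₁² = P₂ + ½ρv₂².
P₁ − P₂ = ½·732.2·(10.18² − 2.504²) = ½·732.2·97.27 = 35610 Pa.

ΔP = 35.61 kPa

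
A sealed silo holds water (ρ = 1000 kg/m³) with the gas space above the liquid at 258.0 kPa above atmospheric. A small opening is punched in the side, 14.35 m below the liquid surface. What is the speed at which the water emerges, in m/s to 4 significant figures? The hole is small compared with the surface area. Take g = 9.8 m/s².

28.24 m/s

Take point 1 at the surface (v₁ ≈ 0) and point 2 at the hole (at atmospheric pressure). Bernoulli: P₁ + ρg h = P_atm + ½ρv₂².
With P₁ − P_atm = 258000 Pa, v₂ = √(2gh + 2ΔP/ρ) = √(2·9.8·14.35 + 2·258000/1000) = 28.24 m/s.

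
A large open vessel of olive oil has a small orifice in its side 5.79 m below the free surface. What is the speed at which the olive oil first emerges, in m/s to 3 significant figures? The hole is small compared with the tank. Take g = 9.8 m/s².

The surface is effectively still and both ends are open, so ½v² = gh and v = √(2·9.8·5.79) = 10.7 m/s.

v ≈ 10.7 m/s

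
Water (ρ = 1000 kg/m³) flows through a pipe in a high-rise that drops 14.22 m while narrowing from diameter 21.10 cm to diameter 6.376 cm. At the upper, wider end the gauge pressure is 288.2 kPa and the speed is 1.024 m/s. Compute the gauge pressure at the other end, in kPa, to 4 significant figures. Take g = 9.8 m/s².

Mass conservation (A₁v₁ = A₂v₂) gives v₂ = 1.024 × 349.7/31.93 = 11.21 m/s.
Energy conservation along the streamline gives P₂ = P₁ − ½ρ(v₂² − v₁²) − ρg(h₂ − h₁).
P₂ = 288200 + ½·1000·(1.024² − 11.21²) − 1000·9.8·(−14.22) = 288200 + (-62350) − (-139400) = 365200 Pa.

P₂ = 365.2 kPa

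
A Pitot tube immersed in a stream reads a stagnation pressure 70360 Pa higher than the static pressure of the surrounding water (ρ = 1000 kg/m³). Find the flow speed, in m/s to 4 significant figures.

11.86 m/s

The dynamic pressure equals the rise in static pressure at the stagnation point: ΔP = ½ρv².
v = √(2ΔP/ρ) = √(2·70360/1000) = 11.86 m/s.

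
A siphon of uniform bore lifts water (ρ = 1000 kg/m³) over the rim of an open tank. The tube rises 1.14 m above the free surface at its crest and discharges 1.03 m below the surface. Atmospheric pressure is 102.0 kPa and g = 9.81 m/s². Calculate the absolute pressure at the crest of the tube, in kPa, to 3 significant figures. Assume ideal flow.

P_top ≈ 80.7 kPa

From the surface to the outlet (both open to atmosphere, surface at rest): v = √(2g·h_out) = √(2·9.81·1.03) = 4.50 m/s.
Continuity keeps v the same throughout the tube; from surface to crest, P_atm + 0 = P_top + ½ρv² + ρg·h_top.
P_top = 102000 − ½·1000·4.50² − 1000·9.81·1.14 = 80700 Pa.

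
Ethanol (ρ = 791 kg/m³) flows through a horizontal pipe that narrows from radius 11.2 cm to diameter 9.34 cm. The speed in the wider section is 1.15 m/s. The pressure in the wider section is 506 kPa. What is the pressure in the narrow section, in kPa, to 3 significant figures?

P₂ ≈ 489 kPa

Continuity gives A₁v₁ = A₂v₂, so v₂ = (394 cm²)/(68.5 cm²) × 1.15 m/s = 6.61 m/s.
With no height change, Bernoulli's equation is P₁ + ½ρv₁² = P₂ + ½ρv₂².
P₂ = P₁ − ½ρ(v₂² − v₁²) = 506000 − ½·791·(6.61² − 1.15²) = 506000 − 16800 = 489000 Pa.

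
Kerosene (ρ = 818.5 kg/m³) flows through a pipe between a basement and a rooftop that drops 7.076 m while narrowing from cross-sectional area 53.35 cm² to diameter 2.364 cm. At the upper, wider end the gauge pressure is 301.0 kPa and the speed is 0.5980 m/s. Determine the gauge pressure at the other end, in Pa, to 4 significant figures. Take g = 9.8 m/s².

P₂ ≈ 336300 Pa

Continuity gives A₁v₁ = A₂v₂, so v₂ = (53.35 cm²)/(4.389 cm²) × 0.5980 m/s = 7.269 m/s.
Bernoulli: P₁ + ½ρv₁² + ρg h₁ = P₂ + ½ρv₂² + ρg h₂, so P₂ = P₁ + ½ρ(v₁² − v₂²) − ρg(h₂ − h₁).
P₂ = 301000 + ½·818.5·(0.5980² − 7.269²) − 818.5·9.8·(−7.076) = 301000 + (-21480) − (-56760) = 336300 Pa.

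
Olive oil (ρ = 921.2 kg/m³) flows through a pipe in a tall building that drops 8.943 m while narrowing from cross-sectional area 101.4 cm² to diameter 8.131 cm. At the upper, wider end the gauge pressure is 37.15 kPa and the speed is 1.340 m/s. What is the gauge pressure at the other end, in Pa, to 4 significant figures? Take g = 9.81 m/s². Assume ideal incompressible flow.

Continuity gives A₁v₁ = A₂v₂, so v₂ = (101.4 cm²)/(51.93 cm²) × 1.340 m/s = 2.617 m/s.
Applying Bernoulli between the two ends and solving for P₂: P₂ = P₁ + ½ρ(v₁² − v₂²) − ρgΔh.
P₂ = 37150 + ½·921.2·(1.340² − 2.617²) − 921.2·9.81·(−8.943) = 37150 + (-2327) − (-80820) = 115600 Pa.

115600 Pa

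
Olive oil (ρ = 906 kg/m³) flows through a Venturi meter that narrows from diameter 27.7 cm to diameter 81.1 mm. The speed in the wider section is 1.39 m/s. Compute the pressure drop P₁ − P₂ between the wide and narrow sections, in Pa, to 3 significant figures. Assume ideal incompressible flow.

ΔP = 118000 Pa

The volume flow rate is constant, so v₂ = (A₁/A₂)v₁ = (603/51.7)·1.39 = 16.2 m/s.
With no height change, Bernoulli's equation is P₁ + ½ρv₁² = P₂ + ½ρv₂².
P₁ − P₂ = ½·906·(16.2² − 1.39²) = ½·906·261 = 118000 Pa.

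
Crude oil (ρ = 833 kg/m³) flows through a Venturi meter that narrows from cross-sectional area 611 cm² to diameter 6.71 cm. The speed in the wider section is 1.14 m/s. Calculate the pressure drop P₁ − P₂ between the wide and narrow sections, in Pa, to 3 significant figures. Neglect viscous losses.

ΔP ≈ 161000 Pa

The volume flow rate is constant, so v₂ = (A₁/A₂)v₁ = (611/35.4)·1.14 = 19.7 m/s.
With no height change, Bernoulli's equation is P₁ + ½ρv₁² = P₂ + ½ρv₂².
P₁ − P₂ = ½·833·(19.7² − 1.14²) = ½·833·387 = 161000 Pa.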